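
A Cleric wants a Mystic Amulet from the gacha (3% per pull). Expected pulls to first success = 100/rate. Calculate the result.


Expected pulls for a geometric distribution = 1/p = 100 / rate%
= 100 / 3
= 33.33

33.33 pulls


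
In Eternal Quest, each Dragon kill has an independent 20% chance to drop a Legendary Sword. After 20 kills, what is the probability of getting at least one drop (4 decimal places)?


P(at least one) = 1 - P(none) = 1 - (1-p)^n
p = 20/100 = 0.2
1 - p = 0.8
(1 - p)^20 = 0.8^20 = 0.011529
P(at least one) = 1 - 0.011529 = 0.9885

0.9885


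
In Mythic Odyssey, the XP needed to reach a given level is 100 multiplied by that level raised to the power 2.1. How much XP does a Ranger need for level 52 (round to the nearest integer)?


XP = 100 * level^2.1
Substitute level = 52:
XP = 100 * 52^2.1
= 100 * 4014.2741
= 401427

401427 XP


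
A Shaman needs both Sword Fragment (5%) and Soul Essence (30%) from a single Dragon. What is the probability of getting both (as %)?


For independent events, P(both) = P(A) * P(B)
= 5% * 30%
= 150 / 100 %
= 1.5%

1.5%


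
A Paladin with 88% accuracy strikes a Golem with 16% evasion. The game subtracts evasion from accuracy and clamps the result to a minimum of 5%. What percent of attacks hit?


accuracy - evasion = 88 - 16 = 72
Apply floor: max(72, 5) = 72
Hit chance = 72%

72%


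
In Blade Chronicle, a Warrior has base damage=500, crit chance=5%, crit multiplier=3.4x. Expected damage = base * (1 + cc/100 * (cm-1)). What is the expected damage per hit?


E[dmg] = base * (1 + crit_chance * (crit_mult - 1))
cc as decimal = 5/100 = 0.05
cm - 1 = 3.4 - 1 = 2.4
Bonus factor = 0.05 * 2.4 = 0.12
Total multiplier = 1 + 0.12 = 1.12
Expected damage = 500 * 1.12 = 560.00

560.00 damage


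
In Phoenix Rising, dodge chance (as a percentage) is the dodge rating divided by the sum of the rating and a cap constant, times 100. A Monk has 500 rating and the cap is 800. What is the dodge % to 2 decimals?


dodge% = 500 / (500 + 800) * 100
= 500 / 1300 * 100
= 0.384615 * 100
= 38.46%

38.46%


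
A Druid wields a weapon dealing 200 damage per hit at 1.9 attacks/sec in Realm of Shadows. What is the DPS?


DPS = damage * attack_speed
= 200 * 1.9
= 380.0

380.0 DPS


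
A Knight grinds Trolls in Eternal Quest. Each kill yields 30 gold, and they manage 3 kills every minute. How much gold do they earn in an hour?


Gold per minute = 30 * 3 = 90
Gold per hour = 90 * 60 = 5400

5400 gold/hour


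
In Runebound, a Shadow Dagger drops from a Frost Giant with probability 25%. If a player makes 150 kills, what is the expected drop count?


Expected drops = kills * (drop_rate / 100)
= 150 * (25 / 100)
= 150 * 0.25
= 37.5

37.5 drops


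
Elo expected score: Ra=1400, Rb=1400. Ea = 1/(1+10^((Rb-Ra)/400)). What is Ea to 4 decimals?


Elo expected score: Ea = 1/(1 + 10^((Rb-Ra)/400))
Rb - Ra = 1400 - 1400 = 0
(Rb-Ra)/400 = 0/400 = 0.0
10^0.0 = 1.0
Ea = 1/(1 + 1.0) = 1/2.0 = 0.5000

0.5000


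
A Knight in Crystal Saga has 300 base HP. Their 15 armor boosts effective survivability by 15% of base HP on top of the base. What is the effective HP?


EHP = 300 * (1 + 15/100)
= 300 * (1 + 0.15)
= 300 * 1.15
= 345.0

345.0 EHP


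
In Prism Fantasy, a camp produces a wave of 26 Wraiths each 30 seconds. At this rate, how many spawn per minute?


Spawns per minute = count * (60 / interval)
= 26 * (60 / 30)
= 26 * 2.0
= 52.0

52.0 per minute


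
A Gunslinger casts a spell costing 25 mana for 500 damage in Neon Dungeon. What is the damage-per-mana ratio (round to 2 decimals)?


Efficiency = damage / mana
= 500 / 25
= 20.00

20.00 dmg/mana


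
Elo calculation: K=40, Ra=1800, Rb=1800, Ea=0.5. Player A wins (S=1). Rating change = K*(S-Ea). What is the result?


Elo update: delta = K * (S - Ea), where S = 1 (wins)
S - Ea = 1 - 0.5 = 0.5
Rating change = 40 * 0.5
= 20.00

20.00 rating points


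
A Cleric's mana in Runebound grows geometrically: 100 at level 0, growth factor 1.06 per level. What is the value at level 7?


value = base * growth^level
= 100 * 1.06^7
= 100 * 1.50363
= 150.36

150.36 mana


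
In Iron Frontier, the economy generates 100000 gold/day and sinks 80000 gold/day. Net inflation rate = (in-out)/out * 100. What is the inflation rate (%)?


Net gold = 100000 - 80000 = 20000
Inflation rate = net / sunk * 100 = 20000 / 80000 * 100
= 0.25 * 100
= 25.00%

25.00%


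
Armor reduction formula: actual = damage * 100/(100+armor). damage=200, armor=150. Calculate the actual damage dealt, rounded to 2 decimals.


actual = 200 * 100 / (100 + 150)
= 200 * 100 / 250
= 20000 / 250
= 80.00

80.00 damage


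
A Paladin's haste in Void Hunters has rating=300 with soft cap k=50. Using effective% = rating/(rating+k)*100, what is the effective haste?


effective% = rating / (rating + k) * 100
= 300 / (300 + 50) * 100
= 300 / 350 * 100
= 0.857143 * 100
= 85.71%

85.71%


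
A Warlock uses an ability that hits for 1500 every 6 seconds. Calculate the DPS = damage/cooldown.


DPS = damage / cooldown
= 1500 / 6
= 250.00

250.00 DPS


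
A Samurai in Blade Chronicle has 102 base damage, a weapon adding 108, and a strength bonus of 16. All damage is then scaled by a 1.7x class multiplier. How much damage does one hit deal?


Sum base + weapon + str = 102 + 108 + 16 = 226
Multiply by 1.7:
226 * 1.7 = 384.2

384.2 damage


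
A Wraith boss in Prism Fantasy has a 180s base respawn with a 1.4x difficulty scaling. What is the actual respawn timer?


Respawn time = base * multiplier
= 180 * 1.4
= 252.0 seconds

252.0 seconds


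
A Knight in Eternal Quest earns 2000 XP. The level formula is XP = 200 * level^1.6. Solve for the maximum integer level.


XP = 200 * level^1.6, so level = (XP / 200)^(1/1.6)
= (2000 / 200)^(1/1.6)
= 10.0^0.625
= 4.217
Floor: level = 4

level 4


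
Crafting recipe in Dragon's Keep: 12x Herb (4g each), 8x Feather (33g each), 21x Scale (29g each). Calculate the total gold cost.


Cost breakdown:
  Herb: 12 * 4 = 48
  Feather: 8 * 33 = 264
  Scale: 21 * 29 = 609
Total = 48 + 264 + 609 = 921

921 gold


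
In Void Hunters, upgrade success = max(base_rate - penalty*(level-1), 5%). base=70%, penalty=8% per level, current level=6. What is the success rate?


raw_rate = 70 - 8 * (6 - 1)
= 70 - 8 * 5
= 70 - 40
= 30
Apply floor: max(30, 5) = 30%

30%


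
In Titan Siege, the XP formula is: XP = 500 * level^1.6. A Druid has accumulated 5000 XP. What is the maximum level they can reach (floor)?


XP = 500 * level^1.6, so level = (XP / 500)^(1/1.6)
= (5000 / 500)^(1/1.6)
= 10.0^0.625
= 4.217
Floor: level = 4

level 4


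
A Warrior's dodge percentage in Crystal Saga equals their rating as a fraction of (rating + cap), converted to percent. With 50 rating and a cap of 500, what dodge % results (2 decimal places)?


dodge% = 50 / (50 + 500) * 100
= 50 / 550 * 100
= 0.090909 * 100
= 9.09%

9.09%


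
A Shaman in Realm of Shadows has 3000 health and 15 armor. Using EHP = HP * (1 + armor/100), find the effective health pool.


EHP = 3000 * (1 + 15/100)
= 3000 * (1 + 0.15)
= 3000 * 1.15
= 3450.0

3450.0 EHP


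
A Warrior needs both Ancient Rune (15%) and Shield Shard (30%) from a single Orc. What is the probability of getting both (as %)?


For independent events, P(both) = P(A) * P(B)
= 15% * 30%
= 450 / 100 %
= 4.5%

4.5%


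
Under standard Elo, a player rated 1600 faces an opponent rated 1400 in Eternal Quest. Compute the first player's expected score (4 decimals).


Elo expected score: Ea = 1/(1 + 10^((Rb-Ra)/400))
Rb - Ra = 1400 - 1600 = -200
(Rb-Ra)/400 = -200/400 = -0.5
10^-0.5 = 0.316228
Ea = 1/(1 + 0.316228) = 1/1.316228 = 0.7597

0.7597


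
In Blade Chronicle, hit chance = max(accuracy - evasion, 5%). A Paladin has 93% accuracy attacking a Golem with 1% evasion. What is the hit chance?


accuracy - evasion = 93 - 1 = 92
Apply floor: max(92, 5) = 92
Hit chance = 92%

92%


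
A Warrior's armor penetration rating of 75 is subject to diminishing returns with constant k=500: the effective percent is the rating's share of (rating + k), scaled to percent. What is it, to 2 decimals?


effective% = rating / (rating + k) * 100
= 75 / (75 + 500) * 100
= 75 / 575 * 100
= 0.130435 * 100
= 13.04%

13.04%


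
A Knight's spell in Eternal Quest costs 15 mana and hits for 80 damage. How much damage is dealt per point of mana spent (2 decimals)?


Efficiency = damage / mana
= 80 / 15
= 5.33

5.33 dmg/mana


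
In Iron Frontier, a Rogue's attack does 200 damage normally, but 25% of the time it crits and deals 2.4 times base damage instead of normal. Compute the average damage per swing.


E[dmg] = base * (1 + crit_chance * (crit_mult - 1))
cc as decimal = 25/100 = 0.25
cm - 1 = 2.4 - 1 = 1.4
Bonus factor = 0.25 * 1.4 = 0.35
Total multiplier = 1 + 0.35 = 1.35
Expected damage = 200 * 1.35 = 270.00

270.00 damage


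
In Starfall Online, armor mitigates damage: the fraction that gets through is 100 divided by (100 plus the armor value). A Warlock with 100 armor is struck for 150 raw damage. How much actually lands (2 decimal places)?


actual = 150 * 100 / (100 + 100)
= 150 * 100 / 200
= 15000 / 200
= 75.00

75.00 damage


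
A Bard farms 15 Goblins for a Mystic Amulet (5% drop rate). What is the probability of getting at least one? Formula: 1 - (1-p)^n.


P(at least one) = 1 - P(none) = 1 - (1-p)^n
p = 5/100 = 0.05
1 - p = 0.95
(1 - p)^15 = 0.95^15 = 0.463291
P(at least one) = 1 - 0.463291 = 0.5367

0.5367


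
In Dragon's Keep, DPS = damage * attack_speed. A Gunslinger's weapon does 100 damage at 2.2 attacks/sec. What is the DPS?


DPS = damage * attack_speed
= 100 * 2.2
= 220.0

220.0 DPS


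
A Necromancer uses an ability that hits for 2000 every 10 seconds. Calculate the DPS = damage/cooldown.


DPS = damage / cooldown
= 2000 / 10
= 200.00

200.00 DPS


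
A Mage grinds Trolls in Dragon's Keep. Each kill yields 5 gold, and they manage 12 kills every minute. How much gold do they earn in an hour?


Gold per minute = 5 * 12 = 60
Gold per hour = 60 * 60 = 3600

3600 gold/hour


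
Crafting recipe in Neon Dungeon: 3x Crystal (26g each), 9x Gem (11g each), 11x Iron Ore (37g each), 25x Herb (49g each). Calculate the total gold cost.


Cost breakdown:
  Crystal: 3 * 26 = 78
  Gem: 9 * 11 = 99
  Iron Ore: 11 * 37 = 407
  Herb: 25 * 49 = 1225
Total = 78 + 99 + 407 + 1225 = 1809

1809 gold


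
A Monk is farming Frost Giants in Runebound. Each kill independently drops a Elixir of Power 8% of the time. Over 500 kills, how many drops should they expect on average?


Expected drops = kills * (drop_rate / 100)
= 500 * (8 / 100)
= 500 * 0.08
= 40.0

40.0 drops


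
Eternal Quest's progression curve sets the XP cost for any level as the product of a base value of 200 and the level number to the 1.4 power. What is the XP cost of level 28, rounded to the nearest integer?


XP = 200 * level^1.4
Substitute level = 28:
XP = 200 * 28^1.4
= 200 * 106.1747
= 21235

21235 XP


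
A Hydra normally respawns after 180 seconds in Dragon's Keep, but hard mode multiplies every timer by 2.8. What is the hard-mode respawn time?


Respawn time = base * multiplier
= 180 * 2.8
= 504.0 seconds

504.0 seconds


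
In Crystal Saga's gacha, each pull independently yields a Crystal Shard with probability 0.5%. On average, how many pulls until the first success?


Expected pulls for a geometric distribution = 1/p = 100 / rate%
= 100 / 0.5
= 200.0

200.0 pulls


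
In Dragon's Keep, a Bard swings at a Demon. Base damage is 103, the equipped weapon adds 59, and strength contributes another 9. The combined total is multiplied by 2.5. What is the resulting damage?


Sum base + weapon + str = 103 + 59 + 9 = 171
Multiply by 2.5:
171 * 2.5 = 427.5

427.5 damage


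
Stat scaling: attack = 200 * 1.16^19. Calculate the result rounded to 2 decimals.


value = base * growth^level
= 200 * 1.16^19
= 200 * 16.776517
= 3355.30

3355.30 attack


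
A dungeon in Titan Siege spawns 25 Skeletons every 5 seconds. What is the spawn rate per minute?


Spawns per minute = count * (60 / interval)
= 25 * (60 / 5)
= 25 * 12.0
= 300.0

300.0 per minute


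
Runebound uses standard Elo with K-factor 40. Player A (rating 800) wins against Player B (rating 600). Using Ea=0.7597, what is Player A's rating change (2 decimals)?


Elo update: delta = K * (S - Ea), where S = 1 (wins)
S - Ea = 1 - 0.7597 = 0.2403
Rating change = 40 * 0.2403
= 9.61

9.61 rating points


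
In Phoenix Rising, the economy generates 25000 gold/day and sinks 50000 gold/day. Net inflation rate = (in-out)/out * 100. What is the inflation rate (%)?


Net gold = 25000 - 50000 = -25000
Inflation rate = net / sunk * 100 = -25000 / 50000 * 100
= -0.5 * 100
= -50.00%

-50.00%


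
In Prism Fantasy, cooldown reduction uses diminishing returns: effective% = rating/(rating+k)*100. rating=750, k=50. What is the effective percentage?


effective% = rating / (rating + k) * 100
= 750 / (750 + 50) * 100
= 750 / 800 * 100
= 0.9375 * 100
= 93.75%

93.75%


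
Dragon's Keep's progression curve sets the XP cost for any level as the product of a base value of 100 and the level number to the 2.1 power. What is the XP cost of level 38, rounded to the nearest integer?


XP = 100 * level^2.1
Substitute level = 38:
XP = 100 * 38^2.1
= 100 * 2077.5216
= 207752

207752 XP


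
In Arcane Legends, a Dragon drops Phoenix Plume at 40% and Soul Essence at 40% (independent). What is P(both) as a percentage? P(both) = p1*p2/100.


For independent events, P(both) = P(A) * P(B)
= 40% * 40%
= 1600 / 100 %
= 16.0%

16.0%


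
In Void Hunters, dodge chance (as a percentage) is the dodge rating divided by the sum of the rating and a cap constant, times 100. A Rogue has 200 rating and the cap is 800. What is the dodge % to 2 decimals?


dodge% = 200 / (200 + 800) * 100
= 200 / 1000 * 100
= 0.2 * 100
= 20.00%

20.00%


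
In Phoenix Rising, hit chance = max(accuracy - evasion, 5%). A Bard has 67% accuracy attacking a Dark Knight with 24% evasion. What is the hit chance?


accuracy - evasion = 67 - 24 = 43
Apply floor: max(43, 5) = 43
Hit chance = 43%

43%


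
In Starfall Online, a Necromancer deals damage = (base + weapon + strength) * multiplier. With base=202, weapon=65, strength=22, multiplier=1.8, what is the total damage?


Sum base + weapon + str = 202 + 65 + 22 = 289
Multiply by 1.8:
289 * 1.8 = 520.2

520.2 damage


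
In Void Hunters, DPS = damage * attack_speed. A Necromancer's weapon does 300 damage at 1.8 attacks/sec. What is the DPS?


DPS = damage * attack_speed
= 300 * 1.8
= 540.0

540.0 DPS


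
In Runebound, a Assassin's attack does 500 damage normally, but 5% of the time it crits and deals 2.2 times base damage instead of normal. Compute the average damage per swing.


E[dmg] = base * (1 + crit_chance * (crit_mult - 1))
cc as decimal = 5/100 = 0.05
cm - 1 = 2.2 - 1 = 1.2
Bonus factor = 0.05 * 1.2 = 0.06
Total multiplier = 1 + 0.06 = 1.06
Expected damage = 500 * 1.06 = 530.00

530.00 damage


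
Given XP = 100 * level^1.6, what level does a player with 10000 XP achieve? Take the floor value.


XP = 100 * level^1.6, so level = (XP / 100)^(1/1.6)
= (10000 / 100)^(1/1.6)
= 100.0^0.625
= 17.7828
Floor: level = 17

level 17


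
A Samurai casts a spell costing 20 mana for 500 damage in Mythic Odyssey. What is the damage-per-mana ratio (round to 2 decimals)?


Efficiency = damage / mana
= 500 / 20
= 25.00

25.00 dmg/mana


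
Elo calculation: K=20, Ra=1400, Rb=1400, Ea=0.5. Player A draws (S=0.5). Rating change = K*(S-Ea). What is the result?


Elo update: delta = K * (S - Ea), where S = 0.5 (draws)
S - Ea = 0.5 - 0.5 = 0.0
Rating change = 20 * 0.0
= 0.00

0.00 rating points


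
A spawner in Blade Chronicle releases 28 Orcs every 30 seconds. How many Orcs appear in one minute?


Spawns per minute = count * (60 / interval)
= 28 * (60 / 30)
= 28 * 2.0
= 56.0

56.0 per minute


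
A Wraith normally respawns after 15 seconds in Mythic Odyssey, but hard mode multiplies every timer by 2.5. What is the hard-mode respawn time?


Respawn time = base * multiplier
= 15 * 2.5
= 37.5 seconds

37.5 seconds


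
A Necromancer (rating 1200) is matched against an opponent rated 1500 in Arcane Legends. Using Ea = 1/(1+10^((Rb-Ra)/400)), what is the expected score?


Elo expected score: Ea = 1/(1 + 10^((Rb-Ra)/400))
Rb - Ra = 1500 - 1200 = 300
(Rb-Ra)/400 = 300/400 = 0.75
10^0.75 = 5.623413
Ea = 1/(1 + 5.623413) = 1/6.623413 = 0.1510

0.1510


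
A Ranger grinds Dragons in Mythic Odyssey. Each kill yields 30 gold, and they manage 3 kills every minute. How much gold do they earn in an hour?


Gold per minute = 30 * 3 = 90
Gold per hour = 90 * 60 = 5400

5400 gold/hour


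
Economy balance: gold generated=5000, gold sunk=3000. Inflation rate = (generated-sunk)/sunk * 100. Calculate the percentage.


Net gold = 5000 - 3000 = 2000
Inflation rate = net / sunk * 100 = 2000 / 3000 * 100
= 0.666667 * 100
= 66.67%

66.67%


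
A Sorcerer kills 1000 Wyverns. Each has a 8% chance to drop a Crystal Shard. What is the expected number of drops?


Expected drops = kills * (drop_rate / 100)
= 1000 * (8 / 100)
= 1000 * 0.08
= 80.0

80.0 drops


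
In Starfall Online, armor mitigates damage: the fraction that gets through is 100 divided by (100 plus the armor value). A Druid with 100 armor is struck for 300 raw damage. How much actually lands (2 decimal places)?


actual = 300 * 100 / (100 + 100)
= 300 * 100 / 200
= 30000 / 200
= 150.00

150.00 damage


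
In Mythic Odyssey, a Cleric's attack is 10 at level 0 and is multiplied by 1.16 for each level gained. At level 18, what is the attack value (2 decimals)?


value = base * growth^level
= 10 * 1.16^18
= 10 * 14.462514
= 144.63

144.63 attack


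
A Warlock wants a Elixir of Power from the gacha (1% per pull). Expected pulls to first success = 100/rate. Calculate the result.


Expected pulls for a geometric distribution = 1/p = 100 / rate%
= 100 / 1
= 100.0

100.0 pulls


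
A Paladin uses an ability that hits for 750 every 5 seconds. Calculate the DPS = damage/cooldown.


DPS = damage / cooldown
= 750 / 5
= 150.00

150.00 DPS


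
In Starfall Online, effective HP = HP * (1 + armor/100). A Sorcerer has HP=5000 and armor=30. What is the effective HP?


EHP = 5000 * (1 + 30/100)
= 5000 * (1 + 0.3)
= 5000 * 1.3
= 6500.0

6500.0 EHP


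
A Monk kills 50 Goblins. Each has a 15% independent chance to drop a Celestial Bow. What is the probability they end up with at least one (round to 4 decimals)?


P(at least one) = 1 - P(none) = 1 - (1-p)^n
p = 15/100 = 0.15
1 - p = 0.85
(1 - p)^50 = 0.85^50 = 0.000296
P(at least one) = 1 - 0.000296 = 0.9997

0.9997


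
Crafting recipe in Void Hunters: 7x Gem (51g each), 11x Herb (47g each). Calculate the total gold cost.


Cost breakdown:
  Gem: 7 * 51 = 357
  Herb: 11 * 47 = 517
Total = 357 + 517 = 874

874 gold


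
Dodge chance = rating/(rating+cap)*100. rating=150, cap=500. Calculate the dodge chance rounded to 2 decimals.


dodge% = 150 / (150 + 500) * 100
= 150 / 650 * 100
= 0.230769 * 100
= 23.08%

23.08%


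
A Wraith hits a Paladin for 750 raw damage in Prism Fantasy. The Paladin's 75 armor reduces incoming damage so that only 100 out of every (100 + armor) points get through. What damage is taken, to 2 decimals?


actual = 750 * 100 / (100 + 75)
= 750 * 100 / 175
= 75000 / 175
= 428.57

428.57 damage


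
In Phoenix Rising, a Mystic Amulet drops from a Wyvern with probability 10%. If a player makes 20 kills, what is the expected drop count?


Expected drops = kills * (drop_rate / 100)
= 20 * (10 / 100)
= 20 * 0.1
= 2.0

2.0 drops


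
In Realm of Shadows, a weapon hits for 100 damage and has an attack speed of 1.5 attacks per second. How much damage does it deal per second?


DPS = damage * attack_speed
= 100 * 1.5
= 150.0

150.0 DPS


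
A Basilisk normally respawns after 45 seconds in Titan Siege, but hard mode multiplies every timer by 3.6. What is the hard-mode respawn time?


Respawn time = base * multiplier
= 45 * 3.6
= 162.0 seconds

162.0 seconds


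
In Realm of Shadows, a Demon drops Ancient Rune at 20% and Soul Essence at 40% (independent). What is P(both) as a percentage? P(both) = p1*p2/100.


For independent events, P(both) = P(A) * P(B)
= 20% * 40%
= 800 / 100 %
= 8.0%

8.0%


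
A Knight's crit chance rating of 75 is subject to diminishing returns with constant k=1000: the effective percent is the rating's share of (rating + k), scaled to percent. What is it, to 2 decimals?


effective% = rating / (rating + k) * 100
= 75 / (75 + 1000) * 100
= 75 / 1075 * 100
= 0.069767 * 100
= 6.98%

6.98%


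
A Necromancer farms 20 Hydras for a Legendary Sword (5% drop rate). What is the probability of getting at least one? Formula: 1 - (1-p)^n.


P(at least one) = 1 - P(none) = 1 - (1-p)^n
p = 5/100 = 0.05
1 - p = 0.95
(1 - p)^20 = 0.95^20 = 0.358486
P(at least one) = 1 - 0.358486 = 0.6415

0.6415


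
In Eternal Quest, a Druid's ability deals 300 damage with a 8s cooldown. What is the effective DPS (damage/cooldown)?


DPS = damage / cooldown
= 300 / 8
= 37.50

37.50 DPS


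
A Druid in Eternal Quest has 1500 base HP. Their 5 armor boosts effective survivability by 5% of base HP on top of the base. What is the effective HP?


EHP = 1500 * (1 + 5/100)
= 1500 * (1 + 0.05)
= 1500 * 1.05
= 1575.0

1575.0 EHP


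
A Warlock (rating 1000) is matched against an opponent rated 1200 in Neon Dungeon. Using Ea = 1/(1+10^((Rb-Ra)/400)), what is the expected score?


Elo expected score: Ea = 1/(1 + 10^((Rb-Ra)/400))
Rb - Ra = 1200 - 1000 = 200
(Rb-Ra)/400 = 200/400 = 0.5
10^0.5 = 3.162278
Ea = 1/(1 + 3.162278) = 1/4.162278 = 0.2403

0.2403


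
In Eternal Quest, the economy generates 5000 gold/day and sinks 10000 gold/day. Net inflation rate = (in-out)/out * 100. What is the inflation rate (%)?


Net gold = 5000 - 10000 = -5000
Inflation rate = net / sunk * 100 = -5000 / 10000 * 100
= -0.5 * 100
= -50.00%

-50.00%


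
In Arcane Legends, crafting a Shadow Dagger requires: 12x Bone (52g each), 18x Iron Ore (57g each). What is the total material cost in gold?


Cost breakdown:
  Bone: 12 * 52 = 624
  Iron Ore: 18 * 57 = 1026
Total = 624 + 1026 = 1650

1650 gold


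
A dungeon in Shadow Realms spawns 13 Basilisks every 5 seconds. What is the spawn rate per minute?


Spawns per minute = count * (60 / interval)
= 13 * (60 / 5)
= 13 * 12.0
= 156.0

156.0 per minute


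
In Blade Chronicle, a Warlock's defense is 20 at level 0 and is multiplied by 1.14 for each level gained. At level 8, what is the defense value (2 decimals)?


value = base * growth^level
= 20 * 1.14^8
= 20 * 2.852586
= 57.05

57.05 defense


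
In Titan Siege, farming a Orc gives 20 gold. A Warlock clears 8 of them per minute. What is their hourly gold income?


Gold per minute = 20 * 8 = 160
Gold per hour = 160 * 60 = 9600

9600 gold/hour


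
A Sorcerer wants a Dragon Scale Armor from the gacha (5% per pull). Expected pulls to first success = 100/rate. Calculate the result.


Expected pulls for a geometric distribution = 1/p = 100 / rate%
= 100 / 5
= 20.0

20.0 pulls


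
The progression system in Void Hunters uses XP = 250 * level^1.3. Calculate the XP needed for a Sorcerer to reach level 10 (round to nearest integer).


XP = 250 * level^1.3
Substitute level = 10:
XP = 250 * 10^1.3
= 250 * 19.9526
= 4988

4988 XP


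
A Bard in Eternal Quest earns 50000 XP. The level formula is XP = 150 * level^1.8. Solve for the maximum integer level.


XP = 150 * level^1.8, so level = (XP / 150)^(1/1.8)
= (50000 / 150)^(1/1.8)
= 333.3333^0.5556
= 25.2115
Floor: level = 25

level 25


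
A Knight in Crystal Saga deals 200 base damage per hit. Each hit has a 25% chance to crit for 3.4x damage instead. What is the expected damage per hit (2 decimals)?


E[dmg] = base * (1 + crit_chance * (crit_mult - 1))
cc as decimal = 25/100 = 0.25
cm - 1 = 3.4 - 1 = 2.4
Bonus factor = 0.25 * 2.4 = 0.6
Total multiplier = 1 + 0.6 = 1.6
Expected damage = 200 * 1.6 = 320.00

320.00 damage


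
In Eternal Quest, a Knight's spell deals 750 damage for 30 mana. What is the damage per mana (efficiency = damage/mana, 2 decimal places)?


Efficiency = damage / mana
= 750 / 30
= 25.00

25.00 dmg/mana


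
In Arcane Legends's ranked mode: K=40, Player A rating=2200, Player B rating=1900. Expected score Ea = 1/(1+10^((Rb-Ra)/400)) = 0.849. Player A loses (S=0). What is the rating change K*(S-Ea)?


Elo update: delta = K * (S - Ea), where S = 0 (loses)
S - Ea = 0 - 0.849 = -0.849
Rating change = 40 * -0.849
= -33.96

-33.96 rating points


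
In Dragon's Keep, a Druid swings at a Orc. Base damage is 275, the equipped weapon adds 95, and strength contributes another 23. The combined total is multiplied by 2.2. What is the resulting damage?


Sum base + weapon + str = 275 + 95 + 23 = 393
Multiply by 2.2:
393 * 2.2 = 864.6

864.6 damage


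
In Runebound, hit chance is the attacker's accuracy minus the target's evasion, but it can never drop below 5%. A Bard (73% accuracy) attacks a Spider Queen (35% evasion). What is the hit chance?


accuracy - evasion = 73 - 35 = 38
Apply floor: max(38, 5) = 38
Hit chance = 38%

38%


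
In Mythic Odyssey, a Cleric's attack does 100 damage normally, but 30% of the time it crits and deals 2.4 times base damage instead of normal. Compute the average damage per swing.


E[dmg] = base * (1 + crit_chance * (crit_mult - 1))
cc as decimal = 30/100 = 0.3
cm - 1 = 2.4 - 1 = 1.4
Bonus factor = 0.3 * 1.4 = 0.42
Total multiplier = 1 + 0.42 = 1.42
Expected damage = 100 * 1.42 = 142.00

142.00 damage


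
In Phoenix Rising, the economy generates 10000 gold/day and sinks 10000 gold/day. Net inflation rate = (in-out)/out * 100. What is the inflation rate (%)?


Net gold = 10000 - 10000 = 0
Inflation rate = net / sunk * 100 = 0 / 10000 * 100
= 0.0 * 100
= 0.00%

0.00%


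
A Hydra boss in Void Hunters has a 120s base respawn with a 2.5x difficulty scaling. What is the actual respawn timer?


Respawn time = base * multiplier
= 120 * 2.5
= 300.0 seconds

300.0 seconds


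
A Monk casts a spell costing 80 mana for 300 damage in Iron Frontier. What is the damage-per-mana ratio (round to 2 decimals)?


Efficiency = damage / mana
= 300 / 80
= 3.75

3.75 dmg/mana


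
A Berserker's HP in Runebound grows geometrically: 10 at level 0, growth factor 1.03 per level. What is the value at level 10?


value = base * growth^level
= 10 * 1.03^10
= 10 * 1.343916
= 13.44

13.44 HP


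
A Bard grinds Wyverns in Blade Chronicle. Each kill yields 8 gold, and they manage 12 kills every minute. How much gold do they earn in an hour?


Gold per minute = 8 * 12 = 96
Gold per hour = 96 * 60 = 5760

5760 gold/hour


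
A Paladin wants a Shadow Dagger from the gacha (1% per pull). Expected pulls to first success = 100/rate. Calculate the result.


Expected pulls for a geometric distribution = 1/p = 100 / rate%
= 100 / 1
= 100.0

100.0 pulls


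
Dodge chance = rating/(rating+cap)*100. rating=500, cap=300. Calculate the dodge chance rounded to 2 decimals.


dodge% = 500 / (500 + 300) * 100
= 500 / 800 * 100
= 0.625 * 100
= 62.50%

62.50%


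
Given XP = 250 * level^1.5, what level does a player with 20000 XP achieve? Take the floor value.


XP = 250 * level^1.5, so level = (XP / 250)^(1/1.5)
= (20000 / 250)^(1/1.5)
= 80.0^0.6667
= 18.5664
Floor: level = 18

level 18


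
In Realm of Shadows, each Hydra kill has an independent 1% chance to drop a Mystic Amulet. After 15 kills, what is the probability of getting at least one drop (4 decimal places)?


P(at least one) = 1 - P(none) = 1 - (1-p)^n
p = 1/100 = 0.01
1 - p = 0.99
(1 - p)^15 = 0.99^15 = 0.860058
P(at least one) = 1 - 0.860058 = 0.1399

0.1399


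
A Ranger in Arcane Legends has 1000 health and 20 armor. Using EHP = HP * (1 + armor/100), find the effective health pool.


EHP = 1000 * (1 + 20/100)
= 1000 * (1 + 0.2)
= 1000 * 1.2
= 1200.0

1200.0 EHP


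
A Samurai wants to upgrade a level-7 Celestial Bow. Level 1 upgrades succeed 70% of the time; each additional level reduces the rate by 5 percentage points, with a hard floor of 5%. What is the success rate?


raw_rate = 70 - 5 * (7 - 1)
= 70 - 5 * 6
= 70 - 30
= 40
Apply floor: max(40, 5) = 40%

40%


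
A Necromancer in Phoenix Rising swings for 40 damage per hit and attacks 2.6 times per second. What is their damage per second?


DPS = damage * attack_speed
= 40 * 2.6
= 104.0

104.0 DPS


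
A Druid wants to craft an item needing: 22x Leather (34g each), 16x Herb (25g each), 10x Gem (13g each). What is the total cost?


Cost breakdown:
  Leather: 22 * 34 = 748
  Herb: 16 * 25 = 400
  Gem: 10 * 13 = 130
Total = 748 + 400 + 130 = 1278

1278 gold


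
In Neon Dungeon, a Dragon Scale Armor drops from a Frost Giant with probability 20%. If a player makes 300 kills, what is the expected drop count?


Expected drops = kills * (drop_rate / 100)
= 300 * (20 / 100)
= 300 * 0.2
= 60.0

60.0 drops


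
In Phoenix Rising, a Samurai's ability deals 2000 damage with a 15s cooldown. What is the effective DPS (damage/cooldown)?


DPS = damage / cooldown
= 2000 / 15
= 133.33

133.33 DPS


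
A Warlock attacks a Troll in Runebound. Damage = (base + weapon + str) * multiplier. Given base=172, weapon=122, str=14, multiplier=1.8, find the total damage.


Sum base + weapon + str = 172 + 122 + 14 = 308
Multiply by 1.8:
308 * 1.8 = 554.4

554.4 damage


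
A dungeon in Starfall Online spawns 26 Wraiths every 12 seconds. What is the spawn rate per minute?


Spawns per minute = count * (60 / interval)
= 26 * (60 / 12)
= 26 * 5.0
= 130.0

130.0 per minute


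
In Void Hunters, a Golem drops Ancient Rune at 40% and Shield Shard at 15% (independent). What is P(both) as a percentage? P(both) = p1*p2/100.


For independent events, P(both) = P(A) * P(B)
= 40% * 15%
= 600 / 100 %
= 6.0%

6.0%


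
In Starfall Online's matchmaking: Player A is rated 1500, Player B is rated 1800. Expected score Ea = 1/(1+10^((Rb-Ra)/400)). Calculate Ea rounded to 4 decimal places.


Elo expected score: Ea = 1/(1 + 10^((Rb-Ra)/400))
Rb - Ra = 1800 - 1500 = 300
(Rb-Ra)/400 = 300/400 = 0.75
10^0.75 = 5.623413
Ea = 1/(1 + 5.623413) = 1/6.623413 = 0.1510

0.1510


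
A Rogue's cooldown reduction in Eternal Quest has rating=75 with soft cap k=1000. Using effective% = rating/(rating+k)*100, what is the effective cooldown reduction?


effective% = rating / (rating + k) * 100
= 75 / (75 + 1000) * 100
= 75 / 1075 * 100
= 0.069767 * 100
= 6.98%

6.98%


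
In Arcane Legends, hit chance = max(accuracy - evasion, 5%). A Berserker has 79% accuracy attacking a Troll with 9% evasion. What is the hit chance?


accuracy - evasion = 79 - 9 = 70
Apply floor: max(70, 5) = 70
Hit chance = 70%

70%


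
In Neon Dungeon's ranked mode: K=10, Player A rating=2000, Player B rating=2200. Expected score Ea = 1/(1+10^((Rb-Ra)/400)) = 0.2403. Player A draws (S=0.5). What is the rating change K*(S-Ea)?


Elo update: delta = K * (S - Ea), where S = 0.5 (draws)
S - Ea = 0.5 - 0.2403 = 0.2597
Rating change = 10 * 0.2597
= 2.60

2.60 rating points


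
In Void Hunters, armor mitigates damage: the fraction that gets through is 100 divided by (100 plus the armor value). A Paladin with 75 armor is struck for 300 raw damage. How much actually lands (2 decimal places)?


actual = 300 * 100 / (100 + 75)
= 300 * 100 / 175
= 30000 / 175
= 171.43

171.43 damage


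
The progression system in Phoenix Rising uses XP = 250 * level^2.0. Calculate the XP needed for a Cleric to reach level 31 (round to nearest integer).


XP = 250 * level^2.0
Substitute level = 31:
XP = 250 * 31^2.0
= 250 * 961.0
= 240250

240250 XP


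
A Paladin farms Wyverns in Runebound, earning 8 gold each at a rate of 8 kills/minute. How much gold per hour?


Gold per minute = 8 * 8 = 64
Gold per hour = 64 * 60 = 3840

3840 gold/hour


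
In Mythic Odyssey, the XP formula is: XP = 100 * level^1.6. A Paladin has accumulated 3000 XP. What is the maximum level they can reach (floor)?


XP = 100 * level^1.6, so level = (XP / 100)^(1/1.6)
= (3000 / 100)^(1/1.6)
= 30.0^0.625
= 8.3792
Floor: level = 8

level 8


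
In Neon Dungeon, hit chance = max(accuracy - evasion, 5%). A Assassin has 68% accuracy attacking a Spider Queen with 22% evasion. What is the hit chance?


accuracy - evasion = 68 - 22 = 46
Apply floor: max(46, 5) = 46
Hit chance = 46%

46%


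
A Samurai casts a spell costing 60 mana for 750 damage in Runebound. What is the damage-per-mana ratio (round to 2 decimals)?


Efficiency = damage / mana
= 750 / 60
= 12.50

12.50 dmg/mana


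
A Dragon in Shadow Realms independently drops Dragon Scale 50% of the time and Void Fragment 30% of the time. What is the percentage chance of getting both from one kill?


For independent events, P(both) = P(A) * P(B)
= 50% * 30%
= 1500 / 100 %
= 15.0%

15.0%


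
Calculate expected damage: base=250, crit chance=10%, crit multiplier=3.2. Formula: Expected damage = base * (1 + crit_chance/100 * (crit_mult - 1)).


E[dmg] = base * (1 + crit_chance * (crit_mult - 1))
cc as decimal = 10/100 = 0.1
cm - 1 = 3.2 - 1 = 2.2
Bonus factor = 0.1 * 2.2 = 0.22
Total multiplier = 1 + 0.22 = 1.22
Expected damage = 250 * 1.22 = 305.00

305.00 damage


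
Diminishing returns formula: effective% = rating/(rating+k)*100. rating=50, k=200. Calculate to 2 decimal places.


effective% = rating / (rating + k) * 100
= 50 / (50 + 200) * 100
= 50 / 250 * 100
= 0.2 * 100
= 20.00%

20.00%


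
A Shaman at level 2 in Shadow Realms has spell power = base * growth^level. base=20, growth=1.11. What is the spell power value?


value = base * growth^level
= 20 * 1.11^2
= 20 * 1.2321
= 24.64

24.64 spell power


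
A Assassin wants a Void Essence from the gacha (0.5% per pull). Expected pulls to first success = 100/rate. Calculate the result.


Expected pulls for a geometric distribution = 1/p = 100 / rate%
= 100 / 0.5
= 200.0

200.0 pulls


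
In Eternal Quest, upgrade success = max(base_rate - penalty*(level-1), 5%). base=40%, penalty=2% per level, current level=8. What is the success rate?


raw_rate = 40 - 2 * (8 - 1)
= 40 - 2 * 7
= 40 - 14
= 26
Apply floor: max(26, 5) = 26%

26%


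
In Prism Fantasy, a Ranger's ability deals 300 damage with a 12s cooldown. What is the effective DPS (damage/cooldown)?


DPS = damage / cooldown
= 300 / 12
= 25.00

25.00 DPS


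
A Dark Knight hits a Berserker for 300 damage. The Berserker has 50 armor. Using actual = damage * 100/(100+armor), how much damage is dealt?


actual = 300 * 100 / (100 + 50)
= 300 * 100 / 150
= 30000 / 150
= 200.00

200.00 damage


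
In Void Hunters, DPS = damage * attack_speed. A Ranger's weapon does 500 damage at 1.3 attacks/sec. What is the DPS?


DPS = damage * attack_speed
= 500 * 1.3
= 650.0

650.0 DPS


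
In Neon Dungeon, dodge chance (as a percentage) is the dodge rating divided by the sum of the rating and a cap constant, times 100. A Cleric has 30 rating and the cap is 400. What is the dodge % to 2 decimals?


dodge% = 30 / (30 + 400) * 100
= 30 / 430 * 100
= 0.069767 * 100
= 6.98%

6.98%


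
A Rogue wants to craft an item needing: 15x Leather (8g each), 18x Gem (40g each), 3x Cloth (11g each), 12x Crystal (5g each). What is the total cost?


Cost breakdown:
  Leather: 15 * 8 = 120
  Gem: 18 * 40 = 720
  Cloth: 3 * 11 = 33
  Crystal: 12 * 5 = 60
Total = 120 + 720 + 33 + 60 = 933

933 gold


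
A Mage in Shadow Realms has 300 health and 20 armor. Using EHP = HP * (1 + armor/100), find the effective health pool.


EHP = 300 * (1 + 20/100)
= 300 * (1 + 0.2)
= 300 * 1.2
= 360.0

360.0 EHP


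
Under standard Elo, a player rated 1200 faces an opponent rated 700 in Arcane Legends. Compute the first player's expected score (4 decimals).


Elo expected score: Ea = 1/(1 + 10^((Rb-Ra)/400))
Rb - Ra = 700 - 1200 = -500
(Rb-Ra)/400 = -500/400 = -1.25
10^-1.25 = 0.056234
Ea = 1/(1 + 0.056234) = 1/1.056234 = 0.9468

0.9468


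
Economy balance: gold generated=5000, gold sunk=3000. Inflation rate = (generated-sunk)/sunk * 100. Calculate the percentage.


Net gold = 5000 - 3000 = 2000
Inflation rate = net / sunk * 100 = 2000 / 3000 * 100
= 0.666667 * 100
= 66.67%

66.67%


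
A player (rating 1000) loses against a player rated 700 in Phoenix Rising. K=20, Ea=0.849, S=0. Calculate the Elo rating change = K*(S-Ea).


Elo update: delta = K * (S - Ea), where S = 0 (loses)
S - Ea = 0 - 0.849 = -0.849
Rating change = 20 * -0.849
= -16.98

-16.98 rating points


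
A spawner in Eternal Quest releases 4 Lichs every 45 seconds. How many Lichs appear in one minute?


Spawns per minute = count * (60 / interval)
= 4 * (60 / 45)
= 4 * 1.3333
= 5.33

5.33 per minute


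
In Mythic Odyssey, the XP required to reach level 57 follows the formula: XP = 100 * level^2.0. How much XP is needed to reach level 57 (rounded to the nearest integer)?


XP = 100 * level^2.0
Substitute level = 57:
XP = 100 * 57^2.0
= 100 * 3249.0
= 324900

324900 XP


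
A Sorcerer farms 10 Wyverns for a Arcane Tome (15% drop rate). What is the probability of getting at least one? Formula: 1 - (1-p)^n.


P(at least one) = 1 - P(none) = 1 - (1-p)^n
p = 15/100 = 0.15
1 - p = 0.85
(1 - p)^10 = 0.85^10 = 0.196874
P(at least one) = 1 - 0.196874 = 0.8031

0.8031


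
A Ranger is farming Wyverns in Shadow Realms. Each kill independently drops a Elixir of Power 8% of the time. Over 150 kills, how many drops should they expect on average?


Expected drops = kills * (drop_rate / 100)
= 150 * (8 / 100)
= 150 * 0.08
= 12.0

12.0 drops


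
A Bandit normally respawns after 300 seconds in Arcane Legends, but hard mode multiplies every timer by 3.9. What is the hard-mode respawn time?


Respawn time = base * multiplier
= 300 * 3.9
= 1170.0 seconds

1170.0 seconds


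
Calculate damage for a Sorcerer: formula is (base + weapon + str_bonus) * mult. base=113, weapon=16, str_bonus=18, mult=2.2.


Sum base + weapon + str = 113 + 16 + 18 = 147
Multiply by 2.2:
147 * 2.2 = 323.4

323.4 damage


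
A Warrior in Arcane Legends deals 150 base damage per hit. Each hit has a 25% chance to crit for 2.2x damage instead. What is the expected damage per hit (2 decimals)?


E[dmg] = base * (1 + crit_chance * (crit_mult - 1))
cc as decimal = 25/100 = 0.25
cm - 1 = 2.2 - 1 = 1.2
Bonus factor = 0.25 * 1.2 = 0.3
Total multiplier = 1 + 0.3 = 1.3
Expected damage = 150 * 1.3 = 195.00

195.00 damage


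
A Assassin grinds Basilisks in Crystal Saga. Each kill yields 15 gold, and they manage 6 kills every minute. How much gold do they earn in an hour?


Gold per minute = 15 * 6 = 90
Gold per hour = 90 * 60 = 5400

5400 gold/hour


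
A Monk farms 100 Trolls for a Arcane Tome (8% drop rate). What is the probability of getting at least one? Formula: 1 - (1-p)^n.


P(at least one) = 1 - P(none) = 1 - (1-p)^n
p = 8/100 = 0.08
1 - p = 0.92
(1 - p)^100 = 0.92^100 = 0.000239
P(at least one) = 1 - 0.000239 = 0.9998

0.9998


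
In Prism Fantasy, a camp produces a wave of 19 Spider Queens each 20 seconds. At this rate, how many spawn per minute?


Spawns per minute = count * (60 / interval)
= 19 * (60 / 20)
= 19 * 3.0
= 57.0

57.0 per minute


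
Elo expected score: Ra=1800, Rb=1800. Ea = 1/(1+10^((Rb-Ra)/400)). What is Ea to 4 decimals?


Elo expected score: Ea = 1/(1 + 10^((Rb-Ra)/400))
Rb - Ra = 1800 - 1800 = 0
(Rb-Ra)/400 = 0/400 = 0.0
10^0.0 = 1.0
Ea = 1/(1 + 1.0) = 1/2.0 = 0.5000

0.5000
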